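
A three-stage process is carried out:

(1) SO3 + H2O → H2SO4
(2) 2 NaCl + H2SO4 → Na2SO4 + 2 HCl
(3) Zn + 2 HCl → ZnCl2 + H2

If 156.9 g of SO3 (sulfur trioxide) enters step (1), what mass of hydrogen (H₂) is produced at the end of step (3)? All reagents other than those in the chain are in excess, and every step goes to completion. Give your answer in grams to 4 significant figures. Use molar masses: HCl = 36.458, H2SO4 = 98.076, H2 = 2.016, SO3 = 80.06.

3.951 g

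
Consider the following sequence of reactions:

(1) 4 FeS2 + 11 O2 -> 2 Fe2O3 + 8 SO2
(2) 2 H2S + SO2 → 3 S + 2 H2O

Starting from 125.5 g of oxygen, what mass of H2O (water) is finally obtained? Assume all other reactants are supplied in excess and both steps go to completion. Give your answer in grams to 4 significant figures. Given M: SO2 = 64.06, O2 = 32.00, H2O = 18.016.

102.8 g

n(O2) = 125.50 / 32.00 = 3.9219 mol.
Step 1 gives a 11:8 ratio of O2 to SO2, so n(SO2) = 2.8523 mol.
In step 2 the SO2:H2O ratio is 1:2, so n(H2O) = 5.7045 mol.
Mass of H2O = 5.7045 × 18.016 = 102.77 g.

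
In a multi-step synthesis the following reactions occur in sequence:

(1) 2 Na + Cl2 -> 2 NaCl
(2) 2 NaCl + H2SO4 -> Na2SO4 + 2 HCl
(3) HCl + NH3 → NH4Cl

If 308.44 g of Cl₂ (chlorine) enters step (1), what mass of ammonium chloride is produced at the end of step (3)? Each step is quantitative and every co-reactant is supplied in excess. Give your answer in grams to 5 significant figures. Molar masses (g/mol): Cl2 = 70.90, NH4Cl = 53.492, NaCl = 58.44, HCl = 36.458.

n(Cl2) = 308.44 / 70.90 = 4.35035 mol.
Reaction (1): Cl2→NaCl ratio 1:2 ⇒ n(NaCl) = 8.70071 mol.
Reaction (2): NaCl→HCl ratio 2:2 ⇒ n(HCl) = 8.70071 mol.
Reaction (3): HCl→NH4Cl ratio 1:1 ⇒ n(NH4Cl) = 8.70071 mol.
Mass of NH4Cl = 8.70071 × 53.492 = 465.418 g.

465.42 g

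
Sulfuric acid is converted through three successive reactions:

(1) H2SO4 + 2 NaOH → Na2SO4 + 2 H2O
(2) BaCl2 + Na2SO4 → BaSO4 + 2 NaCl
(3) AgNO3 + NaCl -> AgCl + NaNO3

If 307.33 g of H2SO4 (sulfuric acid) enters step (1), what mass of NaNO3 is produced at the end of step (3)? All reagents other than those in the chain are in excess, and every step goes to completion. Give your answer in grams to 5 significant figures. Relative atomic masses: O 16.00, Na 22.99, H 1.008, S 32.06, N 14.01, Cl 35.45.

532.71 g

M(H2SO4) = 2(1.008) + 32.06 + 4(16.00) = 98.076 g/mol.
M(NaNO3) = 22.99 + 14.01 + 3(16.00) = 85.00 g/mol.
n(H2SO4) = 307.33 / 98.076 = 3.13359 mol.
Reaction (1): H2SO4→Na2SO4 ratio 1:1 ⇒ n(Na2SO4) = 3.13359 mol.
Reaction (2): Na2SO4→NaCl ratio 1:2 ⇒ n(NaCl) = 6.26718 mol.
Reaction (3): NaCl→NaNO3 ratio 1:1 ⇒ n(NaNO3) = 6.26718 mol.
Mass of NaNO3 = 6.26718 × 85.00 = 532.710 g.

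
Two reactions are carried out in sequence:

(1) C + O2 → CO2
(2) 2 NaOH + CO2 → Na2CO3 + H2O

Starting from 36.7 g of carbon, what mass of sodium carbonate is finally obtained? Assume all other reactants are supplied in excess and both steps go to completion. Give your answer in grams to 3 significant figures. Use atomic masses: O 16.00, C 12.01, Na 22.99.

324 g

M(C) = 12.01 g/mol.
M(Na2CO3) = 2(22.99) + 12.01 + 3(16.00) = 105.99 g/mol.
n(C) = 36.70 / 12.01 = 3.056 mol.
Step 1 gives a 1:1 ratio of C to CO2, so n(CO2) = 3.056 mol.
In step 2 the CO2:Na2CO3 ratio is 1:1, so n(Na2CO3) = 3.056 mol.
Mass of Na2CO3 = 3.056 × 105.99 = 323.9 g.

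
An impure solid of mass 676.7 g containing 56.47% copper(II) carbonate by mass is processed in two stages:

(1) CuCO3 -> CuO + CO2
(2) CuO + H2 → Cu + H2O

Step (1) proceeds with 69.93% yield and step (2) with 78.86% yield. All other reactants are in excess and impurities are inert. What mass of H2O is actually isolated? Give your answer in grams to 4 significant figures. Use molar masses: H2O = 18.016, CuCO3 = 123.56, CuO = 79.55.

Pure CuCO3 = 676.7 × 0.5647 = 382.13 g.
n(CuCO3) = 382.13 / 123.56 = 3.0927 mol.
Step 1 (CuCO3:CuO = 1:1): theoretical n(CuO) = 3.0927 mol; at 69.93% yield, n(CuO) = 2.1627 mol.
Step 2 (CuO:H2O = 1:1): theoretical n(H2O) = 2.1627 mol, so theoretical mass = 2.1627 × 18.016 = 38.964 g.
At 78.86% yield, actual mass of H2O = 38.964 × 0.7886 = 30.727 g.

30.73 g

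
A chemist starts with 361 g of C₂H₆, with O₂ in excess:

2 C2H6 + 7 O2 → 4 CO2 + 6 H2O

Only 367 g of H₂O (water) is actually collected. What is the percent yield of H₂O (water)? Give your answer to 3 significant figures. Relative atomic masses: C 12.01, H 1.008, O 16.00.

56.6 %

M(C2H6) = 2(12.01) + 6(1.008) = 30.068 g/mol.
M(H2O) = 2(1.008) + 16.00 = 18.016 g/mol.
n(C2H6) = 361.0 g / 30.068 g/mol = 12.01 mol.
From the equation the C2H6:H2O mole ratio is 2:6, so n(H2O) = 12.01 × 6/2 = 36.02 mol.
Mass of H2O = 36.02 mol × 18.016 g/mol = 648.9 g.
This is the theoretical yield. Percent yield = 367 g / 648.9 g × 100% = 56.56%.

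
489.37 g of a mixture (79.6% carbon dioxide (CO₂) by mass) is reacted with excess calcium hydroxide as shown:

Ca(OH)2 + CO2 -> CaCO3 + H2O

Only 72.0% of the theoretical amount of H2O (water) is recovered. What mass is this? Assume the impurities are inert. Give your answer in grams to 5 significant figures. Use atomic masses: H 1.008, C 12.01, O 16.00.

114.81 g

Pure CO2 available = 489.37 g × 0.796 = 389.539 g.
M(CO2) = 12.01 + 2(16.00) = 44.01 g/mol.
M(H2O) = 2(1.008) + 16.00 = 18.016 g/mol.
n(CO2) = 389.539 g / 44.01 g/mol = 8.85114 mol.
From the equation the CO2:H2O mole ratio is 1:1, so n(H2O) = 8.85114 × 1/1 = 8.85114 mol.
Mass of H2O = 8.85114 mol × 18.016 g/mol = 159.462 g.
Actual mass collected = 159.462 g × 0.720 = 114.813 g.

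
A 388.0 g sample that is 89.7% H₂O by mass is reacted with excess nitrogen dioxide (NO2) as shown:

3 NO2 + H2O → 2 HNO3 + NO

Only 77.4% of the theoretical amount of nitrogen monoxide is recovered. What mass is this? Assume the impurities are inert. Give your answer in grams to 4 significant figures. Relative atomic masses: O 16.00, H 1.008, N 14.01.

Pure H2O available = 388.0 g × 0.897 = 348.04 g.
M(H2O) = 2(1.008) + 16.00 = 18.016 g/mol.
M(NO) = 14.01 + 16.00 = 30.01 g/mol.
n(H2O) = 348.04 g / 18.016 g/mol = 19.318 mol.
From the equation the H2O:NO mole ratio is 1:1, so n(NO) = 19.318 × 1/1 = 19.318 mol.
Mass of NO = 19.318 mol × 30.01 g/mol = 579.74 g.
Actual mass collected = 579.74 g × 0.774 = 448.72 g.

448.7 g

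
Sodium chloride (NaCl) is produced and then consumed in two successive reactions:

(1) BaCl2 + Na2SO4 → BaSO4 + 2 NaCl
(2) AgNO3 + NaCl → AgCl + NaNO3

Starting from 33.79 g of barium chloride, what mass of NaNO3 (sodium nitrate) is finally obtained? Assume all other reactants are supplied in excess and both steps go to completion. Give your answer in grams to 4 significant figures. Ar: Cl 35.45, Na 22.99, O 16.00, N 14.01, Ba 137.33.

27.59 g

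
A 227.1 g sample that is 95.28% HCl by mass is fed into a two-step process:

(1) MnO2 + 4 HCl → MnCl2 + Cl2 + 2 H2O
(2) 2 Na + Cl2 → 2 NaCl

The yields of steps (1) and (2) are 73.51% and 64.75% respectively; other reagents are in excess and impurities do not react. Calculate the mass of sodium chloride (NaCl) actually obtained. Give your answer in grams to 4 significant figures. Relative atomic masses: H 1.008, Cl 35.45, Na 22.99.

82.55 g

Pure HCl = 227.1 × 0.9528 = 216.38 g.
M(HCl) = 1.008 + 35.45 = 36.458 g/mol.
M(NaCl) = 22.99 + 35.45 = 58.44 g/mol.
n(HCl) = 216.38 / 36.458 = 5.9351 mol.
Step 1 (HCl:Cl2 = 4:1): theoretical n(Cl2) = 1.4838 mol; at 73.51% yield, n(Cl2) = 1.0907 mol.
Step 2 (Cl2:NaCl = 1:2): theoretical n(NaCl) = 2.1814 mol, so theoretical mass = 2.1814 × 58.44 = 127.48 g.
At 64.75% yield, actual mass of NaCl = 127.48 × 0.6475 = 82.545 g.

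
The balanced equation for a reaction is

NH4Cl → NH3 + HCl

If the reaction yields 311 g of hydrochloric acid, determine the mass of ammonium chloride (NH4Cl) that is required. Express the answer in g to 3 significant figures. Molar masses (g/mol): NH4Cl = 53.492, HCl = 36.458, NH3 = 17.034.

n(HCl) = 311.0 g / 36.458 g/mol = 8.530 mol.
From the equation the HCl:NH4Cl mole ratio is 1:1, so n(NH4Cl) = 8.530 × 1/1 = 8.530 mol.
Mass of NH4Cl = 8.530 mol × 53.492 g/mol = 456.3 g.

456 g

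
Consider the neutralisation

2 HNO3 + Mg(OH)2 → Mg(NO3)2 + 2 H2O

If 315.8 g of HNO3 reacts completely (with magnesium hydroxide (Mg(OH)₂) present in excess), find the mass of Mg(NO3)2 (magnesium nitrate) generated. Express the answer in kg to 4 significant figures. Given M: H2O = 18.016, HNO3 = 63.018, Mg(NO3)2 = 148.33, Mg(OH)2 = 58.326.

n(HNO3) = 315.80 g / 63.018 g/mol = 5.0113 mol.
From the equation the HNO3:Mg(NO3)2 mole ratio is 2:1, so n(Mg(NO3)2) = 5.0113 × 1/2 = 2.5056 mol.
Mass of Mg(NO3)2 = 2.5056 mol × 148.33 g/mol = 371.66 g.
Converting to kg: 371.66 g = 0.3717 kg.

0.3717 kg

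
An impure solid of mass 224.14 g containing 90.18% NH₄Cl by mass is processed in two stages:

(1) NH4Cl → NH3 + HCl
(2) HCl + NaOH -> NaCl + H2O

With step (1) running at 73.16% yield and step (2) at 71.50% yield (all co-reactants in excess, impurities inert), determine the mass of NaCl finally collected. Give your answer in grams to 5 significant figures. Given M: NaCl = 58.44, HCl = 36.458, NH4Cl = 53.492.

115.51 g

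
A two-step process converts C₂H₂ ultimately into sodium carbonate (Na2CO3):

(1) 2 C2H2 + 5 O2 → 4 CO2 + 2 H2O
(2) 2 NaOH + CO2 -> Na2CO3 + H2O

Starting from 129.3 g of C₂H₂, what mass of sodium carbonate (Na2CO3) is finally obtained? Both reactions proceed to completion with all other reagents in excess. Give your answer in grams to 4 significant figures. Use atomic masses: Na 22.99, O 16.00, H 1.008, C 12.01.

M(C2H2) = 2(12.01) + 2(1.008) = 26.036 g/mol.
M(Na2CO3) = 2(22.99) + 12.01 + 3(16.00) = 105.99 g/mol.
n(C2H2) = 129.30 / 26.036 = 4.9662 mol.
Step 1 gives a 2:4 ratio of C2H2 to CO2, so n(CO2) = 9.9324 mol.
In step 2 the CO2:Na2CO3 ratio is 1:1, so n(Na2CO3) = 9.9324 mol.
Mass of Na2CO3 = 9.9324 × 105.99 = 1052.7 g.

1053 g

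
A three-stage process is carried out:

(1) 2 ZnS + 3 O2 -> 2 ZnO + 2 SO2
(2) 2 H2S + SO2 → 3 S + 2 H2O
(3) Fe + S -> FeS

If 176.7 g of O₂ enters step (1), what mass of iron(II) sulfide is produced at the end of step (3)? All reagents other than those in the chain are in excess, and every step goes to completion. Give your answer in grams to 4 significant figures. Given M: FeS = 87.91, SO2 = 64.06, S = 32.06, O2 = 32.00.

970.9 g

n(O2) = 176.7 / 32.00 = 5.5219 mol.
Reaction (1): O2→SO2 ratio 3:2 ⇒ n(SO2) = 3.6812 mol.
Reaction (2): SO2→S ratio 1:3 ⇒ n(S) = 11.044 mol.
Reaction (3): S→FeS ratio 1:1 ⇒ n(FeS) = 11.044 mol.
Mass of FeS = 11.044 × 87.91 = 970.86 g.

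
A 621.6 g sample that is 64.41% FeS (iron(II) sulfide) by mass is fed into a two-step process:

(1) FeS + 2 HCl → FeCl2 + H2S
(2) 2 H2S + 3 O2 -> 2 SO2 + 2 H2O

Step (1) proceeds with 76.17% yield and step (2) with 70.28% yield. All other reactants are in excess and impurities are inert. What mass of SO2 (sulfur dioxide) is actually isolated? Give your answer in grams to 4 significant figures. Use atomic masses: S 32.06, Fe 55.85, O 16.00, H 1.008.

156.2 g

Pure FeS = 621.6 × 0.6441 = 400.37 g.
M(FeS) = 55.85 + 32.06 = 87.91 g/mol.
M(SO2) = 32.06 + 2(16.00) = 64.06 g/mol.
n(FeS) = 400.37 / 87.91 = 4.5543 mol.
Step 1 (FeS:H2S = 1:1): theoretical n(H2S) = 4.5543 mol; at 76.17% yield, n(H2S) = 3.4690 mol.
Step 2 (H2S:SO2 = 2:2): theoretical n(SO2) = 3.4690 mol, so theoretical mass = 3.4690 × 64.06 = 222.23 g.
At 70.28% yield, actual mass of SO2 = 222.23 × 0.7028 = 156.18 g.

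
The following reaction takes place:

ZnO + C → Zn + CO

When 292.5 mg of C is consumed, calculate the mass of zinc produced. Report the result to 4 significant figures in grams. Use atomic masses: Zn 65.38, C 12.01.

M(C) = 12.01 g/mol.
M(Zn) = 65.38 g/mol.
Convert: 292.5 mg = 0.29250 g.
n(C) = 0.29250 g / 12.01 g/mol = 0.024355 mol.
From the equation the C:Zn mole ratio is 1:1, so n(Zn) = 0.024355 × 1/1 = 0.024355 mol.
Mass of Zn = 0.024355 mol × 65.38 g/mol = 1.5923 g.

1.592 g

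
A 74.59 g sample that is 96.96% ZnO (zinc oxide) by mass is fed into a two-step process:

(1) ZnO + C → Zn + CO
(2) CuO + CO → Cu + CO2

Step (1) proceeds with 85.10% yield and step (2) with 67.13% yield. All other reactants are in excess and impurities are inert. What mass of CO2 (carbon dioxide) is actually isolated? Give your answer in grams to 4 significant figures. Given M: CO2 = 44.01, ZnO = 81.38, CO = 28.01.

22.34 g

Pure ZnO = 74.59 × 0.9696 = 72.322 g.
n(ZnO) = 72.322 / 81.38 = 0.88870 mol.
Step 1 (ZnO:CO = 1:1): theoretical n(CO) = 0.88870 mol; at 85.10% yield, n(CO) = 0.75628 mol.
Step 2 (CO:CO2 = 1:1): theoretical n(CO2) = 0.75628 mol, so theoretical mass = 0.75628 × 44.01 = 33.284 g.
At 67.13% yield, actual mass of CO2 = 33.284 × 0.6713 = 22.344 g.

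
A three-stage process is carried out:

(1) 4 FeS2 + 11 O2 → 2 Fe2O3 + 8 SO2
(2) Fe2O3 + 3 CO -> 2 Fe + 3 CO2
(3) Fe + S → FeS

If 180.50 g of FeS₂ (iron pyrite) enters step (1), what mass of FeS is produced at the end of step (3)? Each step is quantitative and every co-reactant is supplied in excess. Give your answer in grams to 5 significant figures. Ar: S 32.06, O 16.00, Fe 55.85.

132.26 g

M(FeS2) = 55.85 + 2(32.06) = 119.97 g/mol.
M(FeS) = 55.85 + 32.06 = 87.91 g/mol.
n(FeS2) = 180.50 / 119.97 = 1.50454 mol.
Reaction (1): FeS2→Fe2O3 ratio 4:2 ⇒ n(Fe2O3) = 0.752271 mol.
Reaction (2): Fe2O3→Fe ratio 1:2 ⇒ n(Fe) = 1.50454 mol.
Reaction (3): Fe→FeS ratio 1:1 ⇒ n(FeS) = 1.50454 mol.
Mass of FeS = 1.50454 × 87.91 = 132.264 g.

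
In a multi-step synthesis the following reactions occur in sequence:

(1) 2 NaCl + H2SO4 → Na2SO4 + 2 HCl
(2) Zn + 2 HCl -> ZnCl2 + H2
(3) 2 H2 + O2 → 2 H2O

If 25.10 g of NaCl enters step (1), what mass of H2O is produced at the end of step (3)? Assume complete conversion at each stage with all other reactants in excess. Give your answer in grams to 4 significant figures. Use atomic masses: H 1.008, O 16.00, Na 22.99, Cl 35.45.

M(NaCl) = 22.99 + 35.45 = 58.44 g/mol.
M(H2O) = 2(1.008) + 16.00 = 18.016 g/mol.
n(NaCl) = 25.10 / 58.44 = 0.42950 mol.
Reaction (1): NaCl→HCl ratio 2:2 ⇒ n(HCl) = 0.42950 mol.
Reaction (2): HCl→H2 ratio 2:1 ⇒ n(H2) = 0.21475 mol.
Reaction (3): H2→H2O ratio 2:2 ⇒ n(H2O) = 0.21475 mol.
Mass of H2O = 0.21475 × 18.016 = 3.8689 g.

3.869 g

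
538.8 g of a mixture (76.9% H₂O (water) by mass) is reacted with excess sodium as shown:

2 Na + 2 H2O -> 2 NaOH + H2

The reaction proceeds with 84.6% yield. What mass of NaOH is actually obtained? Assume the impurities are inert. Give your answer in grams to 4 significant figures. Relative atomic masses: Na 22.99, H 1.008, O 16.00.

778.2 g

Pure H2O available = 538.8 g × 0.769 = 414.34 g.
M(H2O) = 2(1.008) + 16.00 = 18.016 g/mol.
M(NaOH) = 22.99 + 16.00 + 1.008 = 39.998 g/mol.
n(H2O) = 414.34 g / 18.016 g/mol = 22.998 mol.
From the equation the H2O:NaOH mole ratio is 2:2, so n(NaOH) = 22.998 × 2/2 = 22.998 mol.
Mass of NaOH = 22.998 mol × 39.998 g/mol = 919.89 g.
Actual mass collected = 919.89 g × 0.846 = 778.22 g.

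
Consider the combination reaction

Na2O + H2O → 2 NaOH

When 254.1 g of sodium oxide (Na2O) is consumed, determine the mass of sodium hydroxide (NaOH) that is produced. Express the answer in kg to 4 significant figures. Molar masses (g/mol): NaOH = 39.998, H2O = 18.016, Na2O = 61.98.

n(Na2O) = 254.10 g / 61.98 g/mol = 4.0997 mol.
From the equation the Na2O:NaOH mole ratio is 1:2, so n(NaOH) = 4.0997 × 2/1 = 8.1994 mol.
Mass of NaOH = 8.1994 mol × 39.998 g/mol = 327.96 g.
Converting to kg: 327.96 g = 0.3280 kg.

0.3280 kg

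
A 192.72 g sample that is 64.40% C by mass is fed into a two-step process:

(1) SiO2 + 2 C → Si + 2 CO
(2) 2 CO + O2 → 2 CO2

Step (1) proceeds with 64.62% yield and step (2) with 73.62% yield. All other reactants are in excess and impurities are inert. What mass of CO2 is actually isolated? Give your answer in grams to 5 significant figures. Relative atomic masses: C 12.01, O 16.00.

216.36 g

Pure C = 192.72 × 0.6440 = 124.112 g.
M(C) = 12.01 g/mol.
M(CO2) = 12.01 + 2(16.00) = 44.01 g/mol.
n(C) = 124.112 / 12.01 = 10.3340 mol.
Step 1 (C:CO = 2:2): theoretical n(CO) = 10.3340 mol; at 64.62% yield, n(CO) = 6.67785 mol.
Step 2 (CO:CO2 = 2:2): theoretical n(CO2) = 6.67785 mol, so theoretical mass = 6.67785 × 44.01 = 293.892 g.
At 73.62% yield, actual mass of CO2 = 293.892 × 0.7362 = 216.363 g.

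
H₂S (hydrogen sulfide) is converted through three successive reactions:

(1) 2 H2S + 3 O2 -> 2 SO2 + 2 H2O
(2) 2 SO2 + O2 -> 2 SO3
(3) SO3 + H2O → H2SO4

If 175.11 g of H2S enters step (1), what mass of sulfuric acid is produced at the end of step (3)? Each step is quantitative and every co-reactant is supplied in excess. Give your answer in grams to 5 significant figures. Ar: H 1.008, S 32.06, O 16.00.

M(H2S) = 2(1.008) + 32.06 = 34.076 g/mol.
M(H2SO4) = 2(1.008) + 32.06 + 4(16.00) = 98.076 g/mol.
n(H2S) = 175.11 / 34.076 = 5.13881 mol.
Reaction (1): H2S→SO2 ratio 2:2 ⇒ n(SO2) = 5.13881 mol.
Reaction (2): SO2→SO3 ratio 2:2 ⇒ n(SO3) = 5.13881 mol.
Reaction (3): SO3→H2SO4 ratio 1:1 ⇒ n(H2SO4) = 5.13881 mol.
Mass of H2SO4 = 5.13881 × 98.076 = 503.994 g.

503.99 g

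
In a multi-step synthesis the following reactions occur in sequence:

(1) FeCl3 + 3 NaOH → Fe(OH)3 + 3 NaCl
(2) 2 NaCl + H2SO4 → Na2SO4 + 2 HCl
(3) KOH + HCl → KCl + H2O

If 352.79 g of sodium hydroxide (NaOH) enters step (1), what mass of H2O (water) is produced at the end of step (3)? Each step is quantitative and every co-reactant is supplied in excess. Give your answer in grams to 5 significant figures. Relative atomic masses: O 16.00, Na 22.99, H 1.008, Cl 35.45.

158.90 g

M(NaOH) = 22.99 + 16.00 + 1.008 = 39.998 g/mol.
M(H2O) = 2(1.008) + 16.00 = 18.016 g/mol.
n(NaOH) = 352.79 / 39.998 = 8.82019 mol.
Reaction (1): NaOH→NaCl ratio 3:3 ⇒ n(NaCl) = 8.82019 mol.
Reaction (2): NaCl→HCl ratio 2:2 ⇒ n(HCl) = 8.82019 mol.
Reaction (3): HCl→H2O ratio 1:1 ⇒ n(H2O) = 8.82019 mol.
Mass of H2O = 8.82019 × 18.016 = 158.905 g.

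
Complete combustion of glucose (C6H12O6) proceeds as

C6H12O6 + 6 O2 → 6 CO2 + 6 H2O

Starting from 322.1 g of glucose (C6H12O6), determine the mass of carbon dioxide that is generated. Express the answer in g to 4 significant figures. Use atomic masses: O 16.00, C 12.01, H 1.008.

472.1 g

M(C6H12O6) = 6(12.01) + 12(1.008) + 6(16.00) = 180.156 g/mol.
M(CO2) = 12.01 + 2(16.00) = 44.01 g/mol.
n(C6H12O6) = 322.10 g / 180.156 g/mol = 1.7879 mol.
From the equation the C6H12O6:CO2 mole ratio is 1:6, so n(CO2) = 1.7879 × 6/1 = 10.727 mol.
Mass of CO2 = 10.727 mol × 44.01 g/mol = 472.11 g.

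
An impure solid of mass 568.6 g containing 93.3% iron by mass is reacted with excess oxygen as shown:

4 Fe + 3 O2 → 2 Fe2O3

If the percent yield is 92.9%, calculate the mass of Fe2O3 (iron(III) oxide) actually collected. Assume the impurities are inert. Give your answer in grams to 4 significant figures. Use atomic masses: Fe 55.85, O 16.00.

704.6 g

Pure Fe available = 568.6 g × 0.933 = 530.50 g.
M(Fe) = 55.85 g/mol.
M(Fe2O3) = 2(55.85) + 3(16.00) = 159.70 g/mol.
n(Fe) = 530.50 g / 55.85 g/mol = 9.4987 mol.
From the equation the Fe:Fe2O3 mole ratio is 4:2, so n(Fe2O3) = 9.4987 × 2/4 = 4.7494 mol.
Mass of Fe2O3 = 4.7494 mol × 159.70 g/mol = 758.47 g.
Actual mass collected = 758.47 g × 0.929 = 704.62 g.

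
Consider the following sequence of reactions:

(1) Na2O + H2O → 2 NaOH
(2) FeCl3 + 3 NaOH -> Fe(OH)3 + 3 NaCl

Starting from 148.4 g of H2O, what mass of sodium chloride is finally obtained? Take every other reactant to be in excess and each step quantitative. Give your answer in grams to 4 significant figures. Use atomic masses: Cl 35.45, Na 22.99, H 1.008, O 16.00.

962.8 g

M(H2O) = 2(1.008) + 16.00 = 18.016 g/mol.
M(NaCl) = 22.99 + 35.45 = 58.44 g/mol.
n(H2O) = 148.40 / 18.016 = 8.2371 mol.
Step 1 gives a 1:2 ratio of H2O to NaOH, so n(NaOH) = 16.474 mol.
In step 2 the NaOH:NaCl ratio is 3:3, so n(NaCl) = 16.474 mol.
Mass of NaCl = 16.474 × 58.44 = 962.75 g.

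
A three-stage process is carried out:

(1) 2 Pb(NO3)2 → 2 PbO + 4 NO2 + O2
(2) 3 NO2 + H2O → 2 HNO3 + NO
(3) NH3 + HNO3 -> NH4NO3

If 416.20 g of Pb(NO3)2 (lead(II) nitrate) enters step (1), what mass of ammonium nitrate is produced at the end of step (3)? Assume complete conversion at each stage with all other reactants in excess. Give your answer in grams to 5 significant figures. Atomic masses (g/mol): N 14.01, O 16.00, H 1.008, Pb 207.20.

134.12 g

M(Pb(NO3)2) = 207.20 + 2(14.01) + 6(16.00) = 331.22 g/mol.
M(NH4NO3) = 2(14.01) + 4(1.008) + 3(16.00) = 80.052 g/mol.
n(Pb(NO3)2) = 416.20 / 331.22 = 1.25657 mol.
Reaction (1): Pb(NO3)2→NO2 ratio 2:4 ⇒ n(NO2) = 2.51313 mol.
Reaction (2): NO2→HNO3 ratio 3:2 ⇒ n(HNO3) = 1.67542 mol.
Reaction (3): HNO3→NH4NO3 ratio 1:1 ⇒ n(NH4NO3) = 1.67542 mol.
Mass of NH4NO3 = 1.67542 × 80.052 = 134.121 g.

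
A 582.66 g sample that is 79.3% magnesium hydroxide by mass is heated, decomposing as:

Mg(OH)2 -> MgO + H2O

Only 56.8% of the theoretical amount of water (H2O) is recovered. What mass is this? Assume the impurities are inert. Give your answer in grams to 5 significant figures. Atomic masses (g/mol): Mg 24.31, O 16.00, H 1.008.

81.065 g

Pure Mg(OH)2 available = 582.66 g × 0.793 = 462.049 g.
M(Mg(OH)2) = 24.31 + 2(16.00) + 2(1.008) = 58.326 g/mol.
M(H2O) = 2(1.008) + 16.00 = 18.016 g/mol.
n(Mg(OH)2) = 462.049 g / 58.326 g/mol = 7.92184 mol.
From the equation the Mg(OH)2:H2O mole ratio is 1:1, so n(H2O) = 7.92184 × 1/1 = 7.92184 mol.
Mass of H2O = 7.92184 mol × 18.016 g/mol = 142.720 g.
Actual mass collected = 142.720 g × 0.568 = 81.0649 g.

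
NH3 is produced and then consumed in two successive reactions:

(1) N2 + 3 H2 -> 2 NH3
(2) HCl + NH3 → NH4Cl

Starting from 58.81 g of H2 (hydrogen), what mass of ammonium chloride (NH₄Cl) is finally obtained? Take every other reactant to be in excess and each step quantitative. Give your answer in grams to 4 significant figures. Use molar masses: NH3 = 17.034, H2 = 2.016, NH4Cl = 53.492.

n(H2) = 58.810 / 2.016 = 29.172 mol.
Step 1 gives a 3:2 ratio of H2 to NH3, so n(NH3) = 19.448 mol.
In step 2 the NH3:NH4Cl ratio is 1:1, so n(NH4Cl) = 19.448 mol.
Mass of NH4Cl = 19.448 × 53.492 = 1040.3 g.

1040 g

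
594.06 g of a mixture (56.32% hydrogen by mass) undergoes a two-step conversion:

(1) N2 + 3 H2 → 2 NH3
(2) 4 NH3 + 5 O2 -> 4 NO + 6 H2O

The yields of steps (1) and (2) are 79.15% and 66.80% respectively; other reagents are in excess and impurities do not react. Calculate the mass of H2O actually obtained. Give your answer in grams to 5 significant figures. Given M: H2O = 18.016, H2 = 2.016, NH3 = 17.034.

1580.8 g

Pure H2 = 594.06 × 0.5632 = 334.575 g.
n(H2) = 334.575 / 2.016 = 165.960 mol.
Step 1 (H2:NH3 = 3:2): theoretical n(NH3) = 110.640 mol; at 79.15% yield, n(NH3) = 87.5714 mol.
Step 2 (NH3:H2O = 4:6): theoretical n(H2O) = 131.357 mol, so theoretical mass = 131.357 × 18.016 = 2366.53 g.
At 66.80% yield, actual mass of H2O = 2366.53 × 0.6680 = 1580.84 g.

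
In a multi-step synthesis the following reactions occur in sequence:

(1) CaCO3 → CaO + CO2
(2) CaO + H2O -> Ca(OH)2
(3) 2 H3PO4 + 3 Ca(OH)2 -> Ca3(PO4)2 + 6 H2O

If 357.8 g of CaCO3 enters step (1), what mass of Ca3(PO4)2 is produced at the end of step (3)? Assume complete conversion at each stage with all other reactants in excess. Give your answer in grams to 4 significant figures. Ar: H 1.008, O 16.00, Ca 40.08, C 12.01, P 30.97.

M(CaCO3) = 40.08 + 12.01 + 3(16.00) = 100.09 g/mol.
M(Ca3(PO4)2) = 3(40.08) + 2(30.97) + 8(16.00) = 310.18 g/mol.
n(CaCO3) = 357.8 / 100.09 = 3.5748 mol.
Reaction (1): CaCO3→CaO ratio 1:1 ⇒ n(CaO) = 3.5748 mol.
Reaction (2): CaO→Ca(OH)2 ratio 1:1 ⇒ n(Ca(OH)2) = 3.5748 mol.
Reaction (3): Ca(OH)2→Ca3(PO4)2 ratio 3:1 ⇒ n(Ca3(PO4)2) = 1.1916 mol.
Mass of Ca3(PO4)2 = 1.1916 × 310.18 = 369.61 g.

369.6 g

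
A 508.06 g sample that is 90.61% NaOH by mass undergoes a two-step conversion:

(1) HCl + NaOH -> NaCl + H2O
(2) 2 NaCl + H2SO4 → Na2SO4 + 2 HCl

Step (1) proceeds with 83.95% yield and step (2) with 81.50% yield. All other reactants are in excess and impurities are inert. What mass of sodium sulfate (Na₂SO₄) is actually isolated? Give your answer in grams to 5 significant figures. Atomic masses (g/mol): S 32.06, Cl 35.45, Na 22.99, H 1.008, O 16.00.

559.26 g

Pure NaOH = 508.06 × 0.9061 = 460.353 g.
M(NaOH) = 22.99 + 16.00 + 1.008 = 39.998 g/mol.
M(Na2SO4) = 2(22.99) + 32.06 + 4(16.00) = 142.04 g/mol.
n(NaOH) = 460.353 / 39.998 = 11.5094 mol.
Step 1 (NaOH:NaCl = 1:1): theoretical n(NaCl) = 11.5094 mol; at 83.95% yield, n(NaCl) = 9.66215 mol.
Step 2 (NaCl:Na2SO4 = 2:1): theoretical n(Na2SO4) = 4.83107 mol, so theoretical mass = 4.83107 × 142.04 = 686.206 g.
At 81.50% yield, actual mass of Na2SO4 = 686.206 × 0.8150 = 559.258 g.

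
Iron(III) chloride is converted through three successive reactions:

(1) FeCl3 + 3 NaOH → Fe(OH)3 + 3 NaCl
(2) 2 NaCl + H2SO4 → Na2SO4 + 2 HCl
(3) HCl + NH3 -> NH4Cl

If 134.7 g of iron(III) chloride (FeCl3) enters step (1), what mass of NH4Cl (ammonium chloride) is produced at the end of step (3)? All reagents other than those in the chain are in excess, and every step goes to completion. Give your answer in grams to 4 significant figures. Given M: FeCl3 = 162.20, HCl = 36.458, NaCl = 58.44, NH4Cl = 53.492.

n(FeCl3) = 134.7 / 162.20 = 0.83046 mol.
Reaction (1): FeCl3→NaCl ratio 1:3 ⇒ n(NaCl) = 2.4914 mol.
Reaction (2): NaCl→HCl ratio 2:2 ⇒ n(HCl) = 2.4914 mol.
Reaction (3): HCl→NH4Cl ratio 1:1 ⇒ n(NH4Cl) = 2.4914 mol.
Mass of NH4Cl = 2.4914 × 53.492 = 133.27 g.

133.3 g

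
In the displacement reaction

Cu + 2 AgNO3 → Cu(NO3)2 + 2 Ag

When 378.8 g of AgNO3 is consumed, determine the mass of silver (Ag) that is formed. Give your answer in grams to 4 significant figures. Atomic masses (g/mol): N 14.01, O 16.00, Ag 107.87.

240.5 g

M(AgNO3) = 107.87 + 14.01 + 3(16.00) = 169.88 g/mol.
M(Ag) = 107.87 g/mol.
n(AgNO3) = 378.80 g / 169.88 g/mol = 2.2298 mol.
From the equation the AgNO3:Ag mole ratio is 2:2, so n(Ag) = 2.2298 × 2/2 = 2.2298 mol.
Mass of Ag = 2.2298 mol × 107.87 g/mol = 240.53 g.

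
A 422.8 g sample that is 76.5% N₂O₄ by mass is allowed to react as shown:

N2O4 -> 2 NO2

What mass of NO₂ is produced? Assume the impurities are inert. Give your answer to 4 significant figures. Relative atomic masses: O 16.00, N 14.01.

Mass of pure N2O4 = 422.8 g × 0.765 = 323.44 g.
M(N2O4) = 2(14.01) + 4(16.00) = 92.02 g/mol.
M(NO2) = 14.01 + 2(16.00) = 46.01 g/mol.
n(N2O4) = 323.44 g / 92.02 g/mol = 3.5149 mol.
From the equation the N2O4:NO2 mole ratio is 1:2, so n(NO2) = 3.5149 × 2/1 = 7.0298 mol.
Mass of NO2 = 7.0298 mol × 46.01 g/mol = 323.44 g.

323.4 g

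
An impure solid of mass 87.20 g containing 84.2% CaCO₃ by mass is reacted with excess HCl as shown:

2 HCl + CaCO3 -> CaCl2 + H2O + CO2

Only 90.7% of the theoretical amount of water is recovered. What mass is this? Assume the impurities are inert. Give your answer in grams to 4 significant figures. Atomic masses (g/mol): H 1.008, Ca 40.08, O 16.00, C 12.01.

11.99 g

Pure CaCO3 available = 87.20 g × 0.842 = 73.422 g.
M(CaCO3) = 40.08 + 12.01 + 3(16.00) = 100.09 g/mol.
M(H2O) = 2(1.008) + 16.00 = 18.016 g/mol.
n(CaCO3) = 73.422 g / 100.09 g/mol = 0.73356 mol.
From the equation the CaCO3:H2O mole ratio is 1:1, so n(H2O) = 0.73356 × 1/1 = 0.73356 mol.
Mass of H2O = 0.73356 mol × 18.016 g/mol = 13.216 g.
Actual mass collected = 13.216 g × 0.907 = 11.987 g.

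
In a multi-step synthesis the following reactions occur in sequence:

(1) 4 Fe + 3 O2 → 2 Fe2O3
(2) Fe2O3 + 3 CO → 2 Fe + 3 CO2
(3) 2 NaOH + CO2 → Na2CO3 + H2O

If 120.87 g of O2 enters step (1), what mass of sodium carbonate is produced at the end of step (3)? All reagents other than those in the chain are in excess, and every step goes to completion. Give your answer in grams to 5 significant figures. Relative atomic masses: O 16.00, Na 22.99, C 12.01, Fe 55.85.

800.69 g

M(O2) = 2(16.00) = 32.00 g/mol.
M(Na2CO3) = 2(22.99) + 12.01 + 3(16.00) = 105.99 g/mol.
n(O2) = 120.87 / 32.00 = 3.77719 mol.
Reaction (1): O2→Fe2O3 ratio 3:2 ⇒ n(Fe2O3) = 2.51812 mol.
Reaction (2): Fe2O3→CO2 ratio 1:3 ⇒ n(CO2) = 7.55438 mol.
Reaction (3): CO2→Na2CO3 ratio 1:1 ⇒ n(Na2CO3) = 7.55438 mol.
Mass of Na2CO3 = 7.55438 × 105.99 = 800.688 g.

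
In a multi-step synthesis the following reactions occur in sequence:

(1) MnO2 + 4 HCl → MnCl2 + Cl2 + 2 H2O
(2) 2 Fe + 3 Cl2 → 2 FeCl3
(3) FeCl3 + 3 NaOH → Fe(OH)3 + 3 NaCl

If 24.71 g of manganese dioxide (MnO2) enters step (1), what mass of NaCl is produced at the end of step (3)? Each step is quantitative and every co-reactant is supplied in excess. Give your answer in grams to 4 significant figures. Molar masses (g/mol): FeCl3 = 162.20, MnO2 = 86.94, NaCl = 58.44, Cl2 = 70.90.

n(MnO2) = 24.71 / 86.94 = 0.28422 mol.
Reaction (1): MnO2→Cl2 ratio 1:1 ⇒ n(Cl2) = 0.28422 mol.
Reaction (2): Cl2→FeCl3 ratio 3:2 ⇒ n(FeCl3) = 0.18948 mol.
Reaction (3): FeCl3→NaCl ratio 1:3 ⇒ n(NaCl) = 0.56844 mol.
Mass of NaCl = 0.56844 × 58.44 = 33.220 g.

33.22 g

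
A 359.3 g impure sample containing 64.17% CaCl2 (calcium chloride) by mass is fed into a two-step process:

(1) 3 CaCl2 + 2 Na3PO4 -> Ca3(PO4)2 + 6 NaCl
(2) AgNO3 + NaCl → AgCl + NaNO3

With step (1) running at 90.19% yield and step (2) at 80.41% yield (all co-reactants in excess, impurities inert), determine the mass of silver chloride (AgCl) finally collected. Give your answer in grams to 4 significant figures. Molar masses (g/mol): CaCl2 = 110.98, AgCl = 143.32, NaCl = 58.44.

Pure CaCl2 = 359.3 × 0.6417 = 230.56 g.
n(CaCl2) = 230.56 / 110.98 = 2.0775 mol.
Step 1 (CaCl2:NaCl = 3:6): theoretical n(NaCl) = 4.1550 mol; at 90.19% yield, n(NaCl) = 3.7474 mol.
Step 2 (NaCl:AgCl = 1:1): theoretical n(AgCl) = 3.7474 mol, so theoretical mass = 3.7474 × 143.32 = 537.08 g.
At 80.41% yield, actual mass of AgCl = 537.08 × 0.8041 = 431.87 g.

431.9 g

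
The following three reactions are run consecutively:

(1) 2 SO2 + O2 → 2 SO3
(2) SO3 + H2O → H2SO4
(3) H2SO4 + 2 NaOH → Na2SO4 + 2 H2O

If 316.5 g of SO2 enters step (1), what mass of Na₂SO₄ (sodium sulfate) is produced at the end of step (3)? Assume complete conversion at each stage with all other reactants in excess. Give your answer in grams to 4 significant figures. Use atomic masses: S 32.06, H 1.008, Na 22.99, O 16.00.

701.8 g

M(SO2) = 32.06 + 2(16.00) = 64.06 g/mol.
M(Na2SO4) = 2(22.99) + 32.06 + 4(16.00) = 142.04 g/mol.
n(SO2) = 316.5 / 64.06 = 4.9407 mol.
Reaction (1): SO2→SO3 ratio 2:2 ⇒ n(SO3) = 4.9407 mol.
Reaction (2): SO3→H2SO4 ratio 1:1 ⇒ n(H2SO4) = 4.9407 mol.
Reaction (3): H2SO4→Na2SO4 ratio 1:1 ⇒ n(Na2SO4) = 4.9407 mol.
Mass of Na2SO4 = 4.9407 × 142.04 = 701.77 g.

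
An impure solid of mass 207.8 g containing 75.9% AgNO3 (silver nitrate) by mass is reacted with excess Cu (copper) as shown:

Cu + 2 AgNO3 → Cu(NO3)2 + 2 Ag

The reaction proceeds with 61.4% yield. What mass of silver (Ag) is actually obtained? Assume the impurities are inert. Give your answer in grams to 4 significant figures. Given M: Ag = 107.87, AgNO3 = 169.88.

Pure AgNO3 available = 207.8 g × 0.759 = 157.72 g.
n(AgNO3) = 157.72 g / 169.88 g/mol = 0.92842 mol.
From the equation the AgNO3:Ag mole ratio is 2:2, so n(Ag) = 0.92842 × 2/2 = 0.92842 mol.
Mass of Ag = 0.92842 mol × 107.87 g/mol = 100.15 g.
Actual mass collected = 100.15 g × 0.614 = 61.491 g.

61.49 g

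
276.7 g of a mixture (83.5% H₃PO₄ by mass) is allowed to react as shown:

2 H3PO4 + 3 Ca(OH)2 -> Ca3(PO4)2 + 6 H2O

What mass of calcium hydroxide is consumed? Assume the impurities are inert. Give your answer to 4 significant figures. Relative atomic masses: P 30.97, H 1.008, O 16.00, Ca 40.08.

262.0 g

Mass of pure H3PO4 = 276.7 g × 0.835 = 231.04 g.
M(H3PO4) = 3(1.008) + 30.97 + 4(16.00) = 97.994 g/mol.
M(Ca(OH)2) = 40.08 + 2(16.00) + 2(1.008) = 74.096 g/mol.
n(H3PO4) = 231.04 g / 97.994 g/mol = 2.3577 mol.
From the equation the H3PO4:Ca(OH)2 mole ratio is 2:3, so n(Ca(OH)2) = 2.3577 × 3/2 = 3.5366 mol.
Mass of Ca(OH)2 = 3.5366 mol × 74.096 g/mol = 262.05 g.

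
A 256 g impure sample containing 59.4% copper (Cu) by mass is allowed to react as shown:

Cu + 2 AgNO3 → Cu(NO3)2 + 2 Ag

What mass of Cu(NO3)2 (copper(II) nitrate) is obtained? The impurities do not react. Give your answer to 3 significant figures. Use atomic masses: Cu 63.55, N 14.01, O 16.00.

Mass of pure Cu = 256 g × 0.594 = 152.1 g.
M(Cu) = 63.55 g/mol.
M(Cu(NO3)2) = 63.55 + 2(14.01) + 6(16.00) = 187.57 g/mol.
n(Cu) = 152.1 g / 63.55 g/mol = 2.393 mol.
From the equation the Cu:Cu(NO3)2 mole ratio is 1:1, so n(Cu(NO3)2) = 2.393 × 1/1 = 2.393 mol.
Mass of Cu(NO3)2 = 2.393 mol × 187.57 g/mol = 448.8 g.

449 g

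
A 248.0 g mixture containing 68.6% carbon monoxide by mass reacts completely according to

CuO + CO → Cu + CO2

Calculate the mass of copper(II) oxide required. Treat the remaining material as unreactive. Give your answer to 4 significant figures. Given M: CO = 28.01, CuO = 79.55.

483.2 g

Mass of pure CO = 248.0 g × 0.686 = 170.13 g.
n(CO) = 170.13 g / 28.01 g/mol = 6.0738 mol.
From the equation the CO:CuO mole ratio is 1:1, so n(CuO) = 6.0738 × 1/1 = 6.0738 mol.
Mass of CuO = 6.0738 mol × 79.55 g/mol = 483.17 g.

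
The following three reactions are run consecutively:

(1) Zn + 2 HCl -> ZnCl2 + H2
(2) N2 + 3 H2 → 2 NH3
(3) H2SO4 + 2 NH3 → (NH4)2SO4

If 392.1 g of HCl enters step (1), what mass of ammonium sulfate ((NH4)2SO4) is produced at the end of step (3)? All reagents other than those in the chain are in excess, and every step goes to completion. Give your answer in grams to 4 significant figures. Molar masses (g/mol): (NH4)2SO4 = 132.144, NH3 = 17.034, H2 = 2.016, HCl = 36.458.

n(HCl) = 392.1 / 36.458 = 10.755 mol.
Reaction (1): HCl→H2 ratio 2:1 ⇒ n(H2) = 5.3774 mol.
Reaction (2): H2→NH3 ratio 3:2 ⇒ n(NH3) = 3.5849 mol.
Reaction (3): NH3→(NH4)2SO4 ratio 2:1 ⇒ n((NH4)2SO4) = 1.7925 mol.
Mass of (NH4)2SO4 = 1.7925 × 132.144 = 236.86 g.

236.9 g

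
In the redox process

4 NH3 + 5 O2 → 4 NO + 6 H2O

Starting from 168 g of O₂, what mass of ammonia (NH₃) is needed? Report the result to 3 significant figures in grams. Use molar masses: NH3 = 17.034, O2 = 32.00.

71.5 g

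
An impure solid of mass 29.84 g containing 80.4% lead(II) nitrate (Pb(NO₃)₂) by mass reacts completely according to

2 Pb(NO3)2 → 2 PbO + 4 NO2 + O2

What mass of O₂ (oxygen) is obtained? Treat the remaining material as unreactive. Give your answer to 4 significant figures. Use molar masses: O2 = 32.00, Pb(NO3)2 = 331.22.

Mass of pure Pb(NO3)2 = 29.84 g × 0.804 = 23.991 g.
n(Pb(NO3)2) = 23.991 g / 331.22 g/mol = 0.072433 mol.
From the equation the Pb(NO3)2:O2 mole ratio is 2:1, so n(O2) = 0.072433 × 1/2 = 0.036217 mol.
Mass of O2 = 0.036217 mol × 32.00 g/mol = 1.1589 g.

1.159 g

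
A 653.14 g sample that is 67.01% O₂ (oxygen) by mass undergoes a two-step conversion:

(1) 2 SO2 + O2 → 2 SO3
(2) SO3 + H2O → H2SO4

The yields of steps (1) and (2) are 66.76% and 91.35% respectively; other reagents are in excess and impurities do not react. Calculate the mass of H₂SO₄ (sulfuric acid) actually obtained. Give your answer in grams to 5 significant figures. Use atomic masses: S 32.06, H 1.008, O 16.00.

Pure O2 = 653.14 × 0.6701 = 437.669 g.
M(O2) = 2(16.00) = 32.00 g/mol.
M(H2SO4) = 2(1.008) + 32.06 + 4(16.00) = 98.076 g/mol.
n(O2) = 437.669 / 32.00 = 13.6772 mol.
Step 1 (O2:SO3 = 1:2): theoretical n(SO3) = 27.3543 mol; at 66.76% yield, n(SO3) = 18.2617 mol.
Step 2 (SO3:H2SO4 = 1:1): theoretical n(H2SO4) = 18.2617 mol, so theoretical mass = 18.2617 × 98.076 = 1791.04 g.
At 91.35% yield, actual mass of H2SO4 = 1791.04 × 0.9135 = 1636.11 g.

1636.1 g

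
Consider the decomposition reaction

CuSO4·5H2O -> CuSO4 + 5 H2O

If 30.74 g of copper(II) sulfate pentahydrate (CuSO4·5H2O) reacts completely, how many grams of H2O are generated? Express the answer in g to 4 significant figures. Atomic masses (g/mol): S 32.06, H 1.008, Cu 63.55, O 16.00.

M(CuSO4·5H2O) = 63.55 + 32.06 + 9(16.00) + 10(1.008) = 249.69 g/mol.
M(H2O) = 2(1.008) + 16.00 = 18.016 g/mol.
n(CuSO4·5H2O) = 30.740 g / 249.69 g/mol = 0.12311 mol.
From the equation the CuSO4·5H2O:H2O mole ratio is 1:5, so n(H2O) = 0.12311 × 5/1 = 0.61556 mol.
Mass of H2O = 0.61556 mol × 18.016 g/mol = 11.090 g.

11.09 g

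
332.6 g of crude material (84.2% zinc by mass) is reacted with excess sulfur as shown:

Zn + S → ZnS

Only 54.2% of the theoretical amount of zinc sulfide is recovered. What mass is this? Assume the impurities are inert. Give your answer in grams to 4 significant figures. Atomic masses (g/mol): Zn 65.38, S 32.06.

226.2 g

Pure Zn available = 332.6 g × 0.842 = 280.05 g.
M(Zn) = 65.38 g/mol.
M(ZnS) = 65.38 + 32.06 = 97.44 g/mol.
n(Zn) = 280.05 g / 65.38 g/mol = 4.2834 mol.
From the equation the Zn:ZnS mole ratio is 1:1, so n(ZnS) = 4.2834 × 1/1 = 4.2834 mol.
Mass of ZnS = 4.2834 mol × 97.44 g/mol = 417.38 g.
Actual mass collected = 417.38 g × 0.542 = 226.22 g.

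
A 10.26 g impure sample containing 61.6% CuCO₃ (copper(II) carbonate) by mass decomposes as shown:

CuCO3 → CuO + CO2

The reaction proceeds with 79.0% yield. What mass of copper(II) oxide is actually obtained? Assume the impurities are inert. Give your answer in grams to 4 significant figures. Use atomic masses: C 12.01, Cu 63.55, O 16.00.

Pure CuCO3 available = 10.26 g × 0.616 = 6.3202 g.
M(CuCO3) = 63.55 + 12.01 + 3(16.00) = 123.56 g/mol.
M(CuO) = 63.55 + 16.00 = 79.55 g/mol.
n(CuCO3) = 6.3202 g / 123.56 g/mol = 0.051151 mol.
From the equation the CuCO3:CuO mole ratio is 1:1, so n(CuO) = 0.051151 × 1/1 = 0.051151 mol.
Mass of CuO = 0.051151 mol × 79.55 g/mol = 4.0690 g.
Actual mass collected = 4.0690 g × 0.790 = 3.2145 g.

3.215 g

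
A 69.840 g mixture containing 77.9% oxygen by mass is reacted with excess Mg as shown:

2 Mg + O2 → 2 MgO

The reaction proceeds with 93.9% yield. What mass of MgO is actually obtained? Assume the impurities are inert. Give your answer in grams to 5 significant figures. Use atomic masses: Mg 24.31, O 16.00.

Pure O2 available = 69.840 g × 0.779 = 54.4054 g.
M(O2) = 2(16.00) = 32.00 g/mol.
M(MgO) = 24.31 + 16.00 = 40.31 g/mol.
n(O2) = 54.4054 g / 32.00 g/mol = 1.70017 mol.
From the equation the O2:MgO mole ratio is 1:2, so n(MgO) = 1.70017 × 2/1 = 3.40034 mol.
Mass of MgO = 3.40034 mol × 40.31 g/mol = 137.068 g.
Actual mass collected = 137.068 g × 0.939 = 128.706 g.

128.71 g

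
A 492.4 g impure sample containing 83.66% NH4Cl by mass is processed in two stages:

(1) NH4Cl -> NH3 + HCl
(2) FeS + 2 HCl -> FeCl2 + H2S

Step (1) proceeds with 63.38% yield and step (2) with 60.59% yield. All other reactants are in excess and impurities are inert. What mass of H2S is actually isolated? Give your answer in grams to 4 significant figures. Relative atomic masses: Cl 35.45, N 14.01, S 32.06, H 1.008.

Pure NH4Cl = 492.4 × 0.8366 = 411.94 g.
M(NH4Cl) = 14.01 + 4(1.008) + 35.45 = 53.492 g/mol.
M(H2S) = 2(1.008) + 32.06 = 34.076 g/mol.
n(NH4Cl) = 411.94 / 53.492 = 7.7010 mol.
Step 1 (NH4Cl:HCl = 1:1): theoretical n(HCl) = 7.7010 mol; at 63.38% yield, n(HCl) = 4.8809 mol.
Step 2 (HCl:H2S = 2:1): theoretical n(H2S) = 2.4404 mol, so theoretical mass = 2.4404 × 34.076 = 83.161 g.
At 60.59% yield, actual mass of H2S = 83.161 × 0.6059 = 50.387 g.

50.39 g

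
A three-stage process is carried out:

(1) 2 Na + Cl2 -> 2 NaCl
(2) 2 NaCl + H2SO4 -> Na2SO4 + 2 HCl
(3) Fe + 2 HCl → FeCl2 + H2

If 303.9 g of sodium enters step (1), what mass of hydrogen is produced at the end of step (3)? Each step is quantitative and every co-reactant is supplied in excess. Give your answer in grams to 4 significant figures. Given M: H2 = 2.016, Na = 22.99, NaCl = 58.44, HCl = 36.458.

n(Na) = 303.9 / 22.99 = 13.219 mol.
Reaction (1): Na→NaCl ratio 2:2 ⇒ n(NaCl) = 13.219 mol.
Reaction (2): NaCl→HCl ratio 2:2 ⇒ n(HCl) = 13.219 mol.
Reaction (3): HCl→H2 ratio 2:1 ⇒ n(H2) = 6.6094 mol.
Mass of H2 = 6.6094 × 2.016 = 13.325 g.

13.32 g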